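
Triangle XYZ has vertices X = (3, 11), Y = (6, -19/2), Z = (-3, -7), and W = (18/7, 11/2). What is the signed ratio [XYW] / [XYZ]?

[XYZ] = ½·(3·(-19/2−(-7)) + 6·(-7−11) + (-3)·(11−(-19/2))) = ½·(-15/2 − 108 − 123/2) = -177/2.
[XYW] = ½·(3·(-19/2−(11/2)) + 6·(11/2−11) + (18/7)·(11−(-19/2))) = ½·(-45 − 33 + 369/7) = -177/14, so the ratio is (-177/14)/(-177/2) = 1/7.

1/7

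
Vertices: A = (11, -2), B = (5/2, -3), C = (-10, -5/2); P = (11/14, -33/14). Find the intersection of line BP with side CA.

(1/2, -9/4)

Barycentric coordinates of P with respect to ABC: (3/7, 1/7, 3/7).
On side CA the B-coordinate is zero; dropping P's B-weight 1/7 and renormalizing the remaining 3/7 : 3/7 gives weights 1/2, 1/2 on C, A.
Q = (1/2)·(-10, -5/2) + (1/2)·(11, -2) = (1/2, -9/4).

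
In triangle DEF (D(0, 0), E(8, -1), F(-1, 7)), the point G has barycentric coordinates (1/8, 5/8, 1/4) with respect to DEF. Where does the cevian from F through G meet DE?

(20/3, -5/6)

Line FG meets DE where the F-coordinate vanishes; zeroing G's F-weight and renormalizing leaves D, E-weights 1/8 : 5/8 → (1/6, 5/6).
So H = (1/6)·D + (5/6)·E = (20/3, -5/6).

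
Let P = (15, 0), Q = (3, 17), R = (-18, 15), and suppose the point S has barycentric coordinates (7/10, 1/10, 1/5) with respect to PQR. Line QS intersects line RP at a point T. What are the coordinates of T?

(23/3, 10/3)

Line QS meets RP where the Q-coordinate vanishes; zeroing S's Q-weight and renormalizing leaves R, P-weights 1/5 : 7/10 → (2/9, 7/9).
So T = (2/9)·R + (7/9)·P = (23/3, 10/3).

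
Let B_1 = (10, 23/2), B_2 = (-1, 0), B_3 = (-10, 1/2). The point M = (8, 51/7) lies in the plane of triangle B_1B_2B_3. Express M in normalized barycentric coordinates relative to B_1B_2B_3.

Signed area of the reference triangle: [B_1B_2B_3] = ½·(10·(0−(1/2)) + (-1)·(1/2−(23/2)) + (-10)·(23/2−0)) = ½·(-5 + 11 − 115) = -109/2.
[MB_2B_3] = ½·(8·(0−(1/2)) + (-1)·(1/2−(51/7)) + (-10)·(51/7−0)) = ½·(-4 + 95/14 − 510/7) = -981/28, so the B_1-coordinate is (-981/28)/(-109/2) = 9/14.
[B_1MB_3] = ½·(10·(51/7−(1/2)) + 8·(1/2−(23/2)) + (-10)·(23/2−(51/7))) = ½·(475/7 − 88 − 295/7) = -218/7, so the B_2-coordinate is 4/7.
[B_1B_2M] = ½·(10·(0−(51/7)) + (-1)·(51/7−(23/2)) + 8·(23/2−0)) = ½·(-510/7 + 59/14 + 92) = 327/28, so the B_3-coordinate is -3/14.

(9/14, 4/7, -3/14)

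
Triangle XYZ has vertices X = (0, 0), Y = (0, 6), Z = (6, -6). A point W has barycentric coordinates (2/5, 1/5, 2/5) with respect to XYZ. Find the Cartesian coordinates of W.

W = (2/5)·X + (1/5)·Y + (2/5)·Z.
x-coordinate: (2/5)·0 + (1/5)·0 + (2/5)·6 = 12/5.
y-coordinate: (2/5)·0 + (1/5)·6 + (2/5)·(-6) = -6/5.

(12/5, -6/5)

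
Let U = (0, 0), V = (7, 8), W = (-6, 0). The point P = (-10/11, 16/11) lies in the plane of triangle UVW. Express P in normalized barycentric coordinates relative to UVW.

(5/11, 2/11, 4/11)

Signed area of the reference triangle: [UVW] = ½·(0·(8−0) + 7·(0−0) + (-6)·(0−8)) = ½·(0 + 0 + 48) = 24.
[PVW] = ½·((-10/11)·(8−0) + 7·(0−(16/11)) + (-6)·(16/11−8)) = ½·(-80/11 − 112/11 + 432/11) = 120/11, so the U-coordinate is (120/11)/24 = 5/11.
[UPW] = ½·(0·(16/11−0) + (-10/11)·(0−0) + (-6)·(0−(16/11))) = ½·(0 + 0 + 96/11) = 48/11, so the V-coordinate is 2/11.
[UVP] = ½·(0·(8−(16/11)) + 7·(16/11−0) + (-10/11)·(0−8)) = ½·(0 + 112/11 + 80/11) = 96/11, so the W-coordinate is 4/11.
Check: 5/11 + 2/11 + 4/11 = 1.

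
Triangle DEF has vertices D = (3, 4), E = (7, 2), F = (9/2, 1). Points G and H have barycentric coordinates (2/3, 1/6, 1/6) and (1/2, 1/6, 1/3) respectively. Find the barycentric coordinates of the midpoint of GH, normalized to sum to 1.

Since both coordinate triples sum to 1, the midpoint's barycentrics are the componentwise average.
(2/3+1/2)/2 = 7/12; similarly 1/6 and 1/4.

(7/12, 1/6, 1/4)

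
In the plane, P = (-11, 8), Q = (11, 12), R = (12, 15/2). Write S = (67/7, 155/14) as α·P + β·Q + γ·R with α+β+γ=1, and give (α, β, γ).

Signed area of the reference triangle: [PQR] = ½·((-11)·(12−(15/2)) + 11·(15/2−8) + 12·(8−12)) = ½·(-99/2 − 11/2 − 48) = -103/2.
[SQR] = ½·((67/7)·(12−(15/2)) + 11·(15/2−(155/14)) + 12·(155/14−12)) = ½·(603/14 − 275/7 − 78/7) = -103/28, so the P-coordinate is (-103/28)/(-103/2) = 1/14.
[PSR] = ½·((-11)·(155/14−(15/2)) + (67/7)·(15/2−8) + 12·(8−(155/14))) = ½·(-275/7 − 67/14 − 258/7) = -1133/28, so the Q-coordinate is 11/14.
[PQS] = ½·((-11)·(12−(155/14)) + 11·(155/14−8) + (67/7)·(8−12)) = ½·(-143/14 + 473/14 − 268/7) = -103/14, so the R-coordinate is 1/7.
Check: 1/14 + 11/14 + 1/7 = 1.

(1/14, 11/14, 1/7)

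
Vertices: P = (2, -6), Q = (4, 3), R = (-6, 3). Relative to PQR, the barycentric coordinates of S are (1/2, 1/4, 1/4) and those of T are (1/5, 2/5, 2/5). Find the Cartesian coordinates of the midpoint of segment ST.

Barycentric coordinates of the midpoint are the average: (7/20, 13/40, 13/40).
Converting: (7/20)·P + (13/40)·Q + (13/40)·R = (1/20, -3/20).

(1/20, -3/20)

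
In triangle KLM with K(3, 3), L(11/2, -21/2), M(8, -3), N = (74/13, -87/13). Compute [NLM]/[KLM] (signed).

2/13

[KLM] = ½·(3·(-21/2−(-3)) + (11/2)·(-3−3) + 8·(3−(-21/2))) = ½·(-45/2 − 33 + 108) = 105/4.
[NLM] = ½·((74/13)·(-21/2−(-3)) + (11/2)·(-3−(-87/13)) + 8·(-87/13−(-21/2))) = ½·(-555/13 + 264/13 + 396/13) = 105/26, so the ratio is (105/26)/(105/4) = 2/13.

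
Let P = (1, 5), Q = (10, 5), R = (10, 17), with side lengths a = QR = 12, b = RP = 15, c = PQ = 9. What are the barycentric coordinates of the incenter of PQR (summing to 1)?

The incenter has barycentric coordinates proportional to the opposite side lengths: (12 : 15 : 9).
Normalizing by 12+15+9 = 36 gives (1/3, 5/12, 1/4).

(1/3, 5/12, 1/4)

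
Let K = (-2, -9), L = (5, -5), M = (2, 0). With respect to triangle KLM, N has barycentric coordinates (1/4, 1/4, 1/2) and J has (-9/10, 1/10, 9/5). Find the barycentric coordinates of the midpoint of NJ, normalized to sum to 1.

(-13/40, 7/40, 23/20)

Since both coordinate triples sum to 1, the midpoint's barycentrics are the componentwise average.
(1/4+-9/10)/2 = -13/40; similarly 7/40 and 23/20.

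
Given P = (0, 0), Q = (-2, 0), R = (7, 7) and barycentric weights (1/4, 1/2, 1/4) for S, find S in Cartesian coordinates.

S = (1/4)·P + (1/2)·Q + (1/4)·R.
x-coordinate: (1/4)·0 + (1/2)·(-2) + (1/4)·7 = 3/4.
y-coordinate: (1/4)·0 + (1/2)·0 + (1/4)·7 = 7/4.

(3/4, 7/4)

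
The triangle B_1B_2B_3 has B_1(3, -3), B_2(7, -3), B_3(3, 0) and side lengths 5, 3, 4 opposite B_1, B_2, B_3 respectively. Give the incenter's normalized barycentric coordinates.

The incenter has barycentric coordinates proportional to the opposite side lengths: (5 : 3 : 4).
Normalizing by 5+3+4 = 12 gives (5/12, 1/4, 1/3).

(5/12, 1/4, 1/3)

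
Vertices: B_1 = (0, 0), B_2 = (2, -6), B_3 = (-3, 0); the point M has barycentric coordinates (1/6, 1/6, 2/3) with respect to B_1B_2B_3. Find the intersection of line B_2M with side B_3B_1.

Line B_2M meets B_3B_1 where the B_2-coordinate vanishes; zeroing M's B_2-weight and renormalizing leaves B_3, B_1-weights 2/3 : 1/6 → (4/5, 1/5).
So N = (4/5)·B_3 + (1/5)·B_1 = (-12/5, 0).

(-12/5, 0)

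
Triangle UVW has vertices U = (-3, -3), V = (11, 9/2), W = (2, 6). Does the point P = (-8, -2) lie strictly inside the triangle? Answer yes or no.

Barycentric coordinates of P: (58/59, -100/177, 103/177).
The three coordinates are positive, negative, positive; a point is interior exactly when all three are positive.

no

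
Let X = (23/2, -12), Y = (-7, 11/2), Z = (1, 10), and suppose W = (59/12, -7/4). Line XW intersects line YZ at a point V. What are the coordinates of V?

(-5/3, 17/2)

Barycentric coordinates of W with respect to XYZ: (1/2, 1/6, 1/3).
On side YZ the X-coordinate is zero; dropping W's X-weight 1/2 and renormalizing the remaining 1/6 : 1/3 gives weights 1/3, 2/3 on Y, Z.
V = (1/3)·(-7, 11/2) + (2/3)·(1, 10) = (-5/3, 17/2).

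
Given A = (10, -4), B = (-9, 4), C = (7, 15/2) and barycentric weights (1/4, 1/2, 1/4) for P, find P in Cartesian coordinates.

P = (1/4)·A + (1/2)·B + (1/4)·C.
x-coordinate: (1/4)·10 + (1/2)·(-9) + (1/4)·7 = -1/4.
y-coordinate: (1/4)·(-4) + (1/2)·4 + (1/4)·(15/2) = 23/8.

(-1/4, 23/8)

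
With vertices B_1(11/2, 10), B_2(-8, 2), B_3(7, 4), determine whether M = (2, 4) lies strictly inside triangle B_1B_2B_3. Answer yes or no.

yes

Barycentric coordinates of M: (10/93, 10/31, 53/93).
The three coordinates are positive, positive, positive; a point is interior exactly when all three are positive.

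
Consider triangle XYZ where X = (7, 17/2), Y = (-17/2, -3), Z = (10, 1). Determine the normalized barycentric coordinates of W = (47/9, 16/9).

Signed area of the reference triangle: [XYZ] = ½·(7·(-3−1) + (-17/2)·(1−(17/2)) + 10·(17/2−(-3))) = ½·(-28 + 255/4 + 115) = 603/8.
[WYZ] = ½·((47/9)·(-3−1) + (-17/2)·(1−(16/9)) + 10·(16/9−(-3))) = ½·(-188/9 + 119/18 + 430/9) = 67/4, so the X-coordinate is (67/4)/(603/8) = 2/9.
[XWZ] = ½·(7·(16/9−1) + (47/9)·(1−(17/2)) + 10·(17/2−(16/9))) = ½·(49/9 − 235/6 + 605/9) = 67/4, so the Y-coordinate is 2/9.
[XYW] = ½·(7·(-3−(16/9)) + (-17/2)·(16/9−(17/2)) + (47/9)·(17/2−(-3))) = ½·(-301/9 + 2057/36 + 1081/18) = 335/8, so the Z-coordinate is 5/9.

(2/9, 2/9, 5/9)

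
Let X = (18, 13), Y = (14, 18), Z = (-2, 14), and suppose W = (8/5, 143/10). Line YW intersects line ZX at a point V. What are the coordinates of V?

Barycentric coordinates of W with respect to XYZ: (1/10, 1/10, 4/5).
On side ZX the Y-coordinate is zero; dropping W's Y-weight 1/10 and renormalizing the remaining 4/5 : 1/10 gives weights 8/9, 1/9 on Z, X.
V = (8/9)·(-2, 14) + (1/9)·(18, 13) = (2/9, 125/9).

(2/9, 125/9)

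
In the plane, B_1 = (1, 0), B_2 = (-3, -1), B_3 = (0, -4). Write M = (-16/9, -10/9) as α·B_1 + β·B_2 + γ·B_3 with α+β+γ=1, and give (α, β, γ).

Signed area of the reference triangle: [B_1B_2B_3] = ½·(1·(-1−(-4)) + (-3)·(-4−0) + 0·(0−(-1))) = ½·(3 + 12 + 0) = 15/2.
[MB_2B_3] = ½·((-16/9)·(-1−(-4)) + (-3)·(-4−(-10/9)) + 0·(-10/9−(-1))) = ½·(-16/3 + 26/3 + 0) = 5/3, so the B_1-coordinate is (5/3)/(15/2) = 2/9.
[B_1MB_3] = ½·(1·(-10/9−(-4)) + (-16/9)·(-4−0) + 0·(0−(-10/9))) = ½·(26/9 + 64/9 + 0) = 5, so the B_2-coordinate is 2/3.
[B_1B_2M] = ½·(1·(-1−(-10/9)) + (-3)·(-10/9−0) + (-16/9)·(0−(-1))) = ½·(1/9 + 10/3 − 16/9) = 5/6, so the B_3-coordinate is 1/9.
Check: 2/9 + 2/3 + 1/9 = 1.

(2/9, 2/3, 1/9)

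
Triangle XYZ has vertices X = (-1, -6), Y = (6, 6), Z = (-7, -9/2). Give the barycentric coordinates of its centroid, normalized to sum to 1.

(1/3, 1/3, 1/3)

The centroid is the average of the vertices, so each weight is 1/3.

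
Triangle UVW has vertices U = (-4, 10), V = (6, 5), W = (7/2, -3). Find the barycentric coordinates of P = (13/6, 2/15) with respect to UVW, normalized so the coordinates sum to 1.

Signed area of the reference triangle: [UVW] = ½·((-4)·(5−(-3)) + 6·(-3−10) + (7/2)·(10−5)) = ½·(-32 − 78 + 35/2) = -185/4.
[PVW] = ½·((13/6)·(5−(-3)) + 6·(-3−(2/15)) + (7/2)·(2/15−5)) = ½·(52/3 − 94/5 − 511/30) = -37/4, so the U-coordinate is (-37/4)/(-185/4) = 1/5.
[UPW] = ½·((-4)·(2/15−(-3)) + (13/6)·(-3−10) + (7/2)·(10−(2/15))) = ½·(-188/15 − 169/6 + 518/15) = -37/12, so the V-coordinate is 1/15.
[UVP] = ½·((-4)·(5−(2/15)) + 6·(2/15−10) + (13/6)·(10−5)) = ½·(-292/15 − 296/5 + 65/6) = -407/12, so the W-coordinate is 11/15.

(1/5, 1/15, 11/15)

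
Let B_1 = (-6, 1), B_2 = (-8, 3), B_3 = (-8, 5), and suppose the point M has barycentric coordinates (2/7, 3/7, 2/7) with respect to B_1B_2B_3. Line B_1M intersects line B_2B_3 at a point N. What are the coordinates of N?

Line B_1M meets B_2B_3 where the B_1-coordinate vanishes; zeroing M's B_1-weight and renormalizing leaves B_2, B_3-weights 3/7 : 2/7 → (3/5, 2/5).
So N = (3/5)·B_2 + (2/5)·B_3 = (-8, 19/5).

(-8, 19/5)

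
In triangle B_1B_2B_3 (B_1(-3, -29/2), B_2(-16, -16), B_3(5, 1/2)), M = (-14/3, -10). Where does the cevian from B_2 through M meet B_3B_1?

Barycentric coordinates of M with respect to B_1B_2B_3: (1/3, 1/3, 1/3).
On side B_3B_1 the B_2-coordinate is zero; dropping M's B_2-weight 1/3 and renormalizing the remaining 1/3 : 1/3 gives weights 1/2, 1/2 on B_3, B_1.
N = (1/2)·(5, 1/2) + (1/2)·(-3, -29/2) = (1, -7).

(1, -7)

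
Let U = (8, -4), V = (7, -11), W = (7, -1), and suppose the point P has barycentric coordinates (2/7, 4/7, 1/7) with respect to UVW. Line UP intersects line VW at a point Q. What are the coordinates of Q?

(7, -9)

Line UP meets VW where the U-coordinate vanishes; zeroing P's U-weight and renormalizing leaves V, W-weights 4/7 : 1/7 → (4/5, 1/5).
So Q = (4/5)·V + (1/5)·W = (7, -9).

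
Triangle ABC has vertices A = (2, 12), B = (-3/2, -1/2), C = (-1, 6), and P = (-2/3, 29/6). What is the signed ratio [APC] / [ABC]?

1/3

[ABC] = ½·(2·(-1/2−6) + (-3/2)·(6−12) + (-1)·(12−(-1/2))) = ½·(-13 + 9 − 25/2) = -33/4.
[APC] = ½·(2·(29/6−6) + (-2/3)·(6−12) + (-1)·(12−(29/6))) = ½·(-7/3 + 4 − 43/6) = -11/4, so the ratio is (-11/4)/(-33/4) = 1/3.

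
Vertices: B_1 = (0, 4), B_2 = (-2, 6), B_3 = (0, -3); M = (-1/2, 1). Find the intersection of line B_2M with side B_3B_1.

Barycentric coordinates of M with respect to B_1B_2B_3: (1/4, 1/4, 1/2).
On side B_3B_1 the B_2-coordinate is zero; dropping M's B_2-weight 1/4 and renormalizing the remaining 1/2 : 1/4 gives weights 2/3, 1/3 on B_3, B_1.
N = (2/3)·(0, -3) + (1/3)·(0, 4) = (0, -2/3).

(0, -2/3)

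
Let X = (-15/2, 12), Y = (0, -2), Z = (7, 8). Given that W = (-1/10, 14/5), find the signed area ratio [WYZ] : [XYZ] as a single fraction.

[XYZ] = ½·((-15/2)·(-2−8) + 0·(8−12) + 7·(12−(-2))) = ½·(75 + 0 + 98) = 173/2.
[WYZ] = ½·((-1/10)·(-2−8) + 0·(8−(14/5)) + 7·(14/5−(-2))) = ½·(1 + 0 + 168/5) = 173/10, so the ratio is (173/10)/(173/2) = 1/5.

1/5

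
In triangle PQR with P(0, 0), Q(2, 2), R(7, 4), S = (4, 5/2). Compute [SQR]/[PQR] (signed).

1/4

[PQR] = ½·(0·(2−4) + 2·(4−0) + 7·(0−2)) = ½·(0 + 8 − 14) = -3.
[SQR] = ½·(4·(2−4) + 2·(4−(5/2)) + 7·(5/2−2)) = ½·(-8 + 3 + 7/2) = -3/4, so the ratio is (-3/4)/(-3) = 1/4.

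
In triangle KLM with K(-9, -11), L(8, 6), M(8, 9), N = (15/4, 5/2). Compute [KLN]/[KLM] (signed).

1/4

[KLM] = ½·((-9)·(6−9) + 8·(9−(-11)) + 8·(-11−6)) = ½·(27 + 160 − 136) = 51/2.
[KLN] = ½·((-9)·(6−(5/2)) + 8·(5/2−(-11)) + (15/4)·(-11−6)) = ½·(-63/2 + 108 − 255/4) = 51/8, so the ratio is (51/8)/(51/2) = 1/4.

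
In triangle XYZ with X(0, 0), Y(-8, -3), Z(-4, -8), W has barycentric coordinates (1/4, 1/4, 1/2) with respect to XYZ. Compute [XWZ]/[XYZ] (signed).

The signed ratio [XWZ]/[XYZ] equals the barycentric coordinate of W at vertex Y, which is 1/4.

1/4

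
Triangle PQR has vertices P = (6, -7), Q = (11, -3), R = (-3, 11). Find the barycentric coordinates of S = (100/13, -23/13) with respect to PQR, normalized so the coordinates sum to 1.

Signed area of the reference triangle: [PQR] = ½·(6·(-3−11) + 11·(11−(-7)) + (-3)·(-7−(-3))) = ½·(-84 + 198 + 12) = 63.
[SQR] = ½·((100/13)·(-3−11) + 11·(11−(-23/13)) + (-3)·(-23/13−(-3))) = ½·(-1400/13 + 1826/13 − 48/13) = 189/13, so the P-coordinate is (189/13)/63 = 3/13.
[PSR] = ½·(6·(-23/13−11) + (100/13)·(11−(-7)) + (-3)·(-7−(-23/13))) = ½·(-996/13 + 1800/13 + 204/13) = 504/13, so the Q-coordinate is 8/13.
[PQS] = ½·(6·(-3−(-23/13)) + 11·(-23/13−(-7)) + (100/13)·(-7−(-3))) = ½·(-96/13 + 748/13 − 400/13) = 126/13, so the R-coordinate is 2/13.

(3/13, 8/13, 2/13)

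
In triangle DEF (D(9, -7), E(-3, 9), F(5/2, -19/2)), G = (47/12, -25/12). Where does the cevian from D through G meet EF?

(-7/6, 17/6)

Barycentric coordinates of G with respect to DEF: (1/2, 1/3, 1/6).
On side EF the D-coordinate is zero; dropping G's D-weight 1/2 and renormalizing the remaining 1/3 : 1/6 gives weights 2/3, 1/3 on E, F.
H = (2/3)·(-3, 9) + (1/3)·(5/2, -19/2) = (-7/6, 17/6).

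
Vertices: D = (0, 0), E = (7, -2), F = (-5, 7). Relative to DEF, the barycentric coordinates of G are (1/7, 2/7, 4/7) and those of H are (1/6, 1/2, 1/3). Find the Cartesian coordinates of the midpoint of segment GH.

(41/84, 50/21)

Barycentric coordinates of the midpoint are the average: (13/84, 11/28, 19/42).
Converting: (13/84)·D + (11/28)·E + (19/42)·F = (41/84, 50/21).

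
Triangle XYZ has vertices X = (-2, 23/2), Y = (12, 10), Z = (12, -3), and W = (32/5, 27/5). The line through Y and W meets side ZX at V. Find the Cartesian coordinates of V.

(5, 17/4)

Barycentric coordinates of W with respect to XYZ: (2/5, 1/5, 2/5).
On side ZX the Y-coordinate is zero; dropping W's Y-weight 1/5 and renormalizing the remaining 2/5 : 2/5 gives weights 1/2, 1/2 on Z, X.
V = (1/2)·(12, -3) + (1/2)·(-2, 23/2) = (5, 17/4).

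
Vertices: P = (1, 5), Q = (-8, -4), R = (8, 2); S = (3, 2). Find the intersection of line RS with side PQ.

Barycentric coordinates of S with respect to PQR: (1/3, 1/6, 1/2).
On side PQ the R-coordinate is zero; dropping S's R-weight 1/2 and renormalizing the remaining 1/3 : 1/6 gives weights 2/3, 1/3 on P, Q.
T = (2/3)·(1, 5) + (1/3)·(-8, -4) = (-2, 2).

(-2, 2)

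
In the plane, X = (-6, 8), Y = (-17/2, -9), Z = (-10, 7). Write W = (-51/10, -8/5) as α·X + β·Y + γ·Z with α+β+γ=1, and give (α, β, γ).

Signed area of the reference triangle: [XYZ] = ½·((-6)·(-9−7) + (-17/2)·(7−8) + (-10)·(8−(-9))) = ½·(96 + 17/2 − 170) = -131/4.
[WYZ] = ½·((-51/10)·(-9−7) + (-17/2)·(7−(-8/5)) + (-10)·(-8/5−(-9))) = ½·(408/5 − 731/10 − 74) = -131/4, so the X-coordinate is (-131/4)/(-131/4) = 1.
[XWZ] = ½·((-6)·(-8/5−7) + (-51/10)·(7−8) + (-10)·(8−(-8/5))) = ½·(258/5 + 51/10 − 96) = -393/20, so the Y-coordinate is 3/5.
[XYW] = ½·((-6)·(-9−(-8/5)) + (-17/2)·(-8/5−8) + (-51/10)·(8−(-9))) = ½·(222/5 + 408/5 − 867/10) = 393/20, so the Z-coordinate is -3/5.
Check: 1 + 3/5 − 3/5 = 1.

(1, 3/5, -3/5)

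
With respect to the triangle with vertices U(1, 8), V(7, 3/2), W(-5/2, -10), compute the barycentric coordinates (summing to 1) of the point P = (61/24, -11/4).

(1/12, 1/2, 5/12)

Signed area of the reference triangle: [UVW] = ½·(1·(3/2−(-10)) + 7·(-10−8) + (-5/2)·(8−(3/2))) = ½·(23/2 − 126 − 65/4) = -523/8.
[PVW] = ½·((61/24)·(3/2−(-10)) + 7·(-10−(-11/4)) + (-5/2)·(-11/4−(3/2))) = ½·(1403/48 − 203/4 + 85/8) = -523/96, so the U-coordinate is (-523/96)/(-523/8) = 1/12.
[UPW] = ½·(1·(-11/4−(-10)) + (61/24)·(-10−8) + (-5/2)·(8−(-11/4))) = ½·(29/4 − 183/4 − 215/8) = -523/16, so the V-coordinate is 1/2.
[UVP] = ½·(1·(3/2−(-11/4)) + 7·(-11/4−8) + (61/24)·(8−(3/2))) = ½·(17/4 − 301/4 + 793/48) = -2615/96, so the W-coordinate is 5/12.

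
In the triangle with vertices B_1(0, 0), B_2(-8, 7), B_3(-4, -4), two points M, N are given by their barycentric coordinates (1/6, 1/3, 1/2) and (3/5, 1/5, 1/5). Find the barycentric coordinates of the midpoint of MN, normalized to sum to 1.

(23/60, 4/15, 7/20)

Since both coordinate triples sum to 1, the midpoint's barycentrics are the componentwise average.
(1/6+3/5)/2 = 23/60; similarly 4/15 and 7/20.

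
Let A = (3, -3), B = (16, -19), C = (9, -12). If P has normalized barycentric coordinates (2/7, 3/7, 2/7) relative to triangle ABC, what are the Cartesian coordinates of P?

(72/7, -87/7)

P = (2/7)·A + (3/7)·B + (2/7)·C.
x-coordinate: (2/7)·3 + (3/7)·16 + (2/7)·9 = 72/7.
y-coordinate: (2/7)·(-3) + (3/7)·(-19) + (2/7)·(-12) = -87/7.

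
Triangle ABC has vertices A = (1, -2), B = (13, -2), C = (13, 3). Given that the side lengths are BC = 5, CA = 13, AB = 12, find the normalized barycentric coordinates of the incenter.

The incenter has barycentric coordinates proportional to the opposite side lengths: (5 : 13 : 12).
Normalizing by 5+13+12 = 30 gives (1/6, 13/30, 2/5).

(1/6, 13/30, 2/5)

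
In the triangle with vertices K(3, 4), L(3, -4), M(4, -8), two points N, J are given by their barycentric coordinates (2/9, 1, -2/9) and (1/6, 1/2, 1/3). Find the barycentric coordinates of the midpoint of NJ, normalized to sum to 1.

Since both coordinate triples sum to 1, the midpoint's barycentrics are the componentwise average.
(2/9+1/6)/2 = 7/36; similarly 3/4 and 1/18.

(7/36, 3/4, 1/18)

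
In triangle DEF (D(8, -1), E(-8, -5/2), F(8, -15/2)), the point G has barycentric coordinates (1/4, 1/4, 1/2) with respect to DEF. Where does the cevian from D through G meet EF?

(8/3, -35/6)

Line DG meets EF where the D-coordinate vanishes; zeroing G's D-weight and renormalizing leaves E, F-weights 1/4 : 1/2 → (1/3, 2/3).
So H = (1/3)·E + (2/3)·F = (8/3, -35/6).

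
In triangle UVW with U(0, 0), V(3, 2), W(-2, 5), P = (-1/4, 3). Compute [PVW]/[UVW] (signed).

1/4

[UVW] = ½·(0·(2−5) + 3·(5−0) + (-2)·(0−2)) = ½·(0 + 15 + 4) = 19/2.
[PVW] = ½·((-1/4)·(2−5) + 3·(5−3) + (-2)·(3−2)) = ½·(3/4 + 6 − 2) = 19/8, so the ratio is (19/8)/(19/2) = 1/4.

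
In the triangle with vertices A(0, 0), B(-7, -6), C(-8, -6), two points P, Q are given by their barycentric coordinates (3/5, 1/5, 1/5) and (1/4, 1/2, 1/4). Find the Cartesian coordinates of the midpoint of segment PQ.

(-17/4, -69/20)

Barycentric coordinates of the midpoint are the average: (17/40, 7/20, 9/40).
Converting: (17/40)·A + (7/20)·B + (9/40)·C = (-17/4, -69/20).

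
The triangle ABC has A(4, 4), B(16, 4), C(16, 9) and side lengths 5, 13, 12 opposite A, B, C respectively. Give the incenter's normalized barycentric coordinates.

The incenter has barycentric coordinates proportional to the opposite side lengths: (5 : 13 : 12).
Normalizing by 5+13+12 = 30 gives (1/6, 13/30, 2/5).

(1/6, 13/30, 2/5)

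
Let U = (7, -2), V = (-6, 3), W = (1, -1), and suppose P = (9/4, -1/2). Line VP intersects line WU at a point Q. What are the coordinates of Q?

(5, -5/3)

Barycentric coordinates of P with respect to UVW: (1/2, 1/4, 1/4).
On side WU the V-coordinate is zero; dropping P's V-weight 1/4 and renormalizing the remaining 1/4 : 1/2 gives weights 1/3, 2/3 on W, U.
Q = (1/3)·(1, -1) + (2/3)·(7, -2) = (5, -5/3).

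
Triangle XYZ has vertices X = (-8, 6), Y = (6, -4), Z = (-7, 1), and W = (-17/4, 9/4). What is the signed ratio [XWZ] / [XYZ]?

1/4

[XYZ] = ½·((-8)·(-4−1) + 6·(1−6) + (-7)·(6−(-4))) = ½·(40 − 30 − 70) = -30.
[XWZ] = ½·((-8)·(9/4−1) + (-17/4)·(1−6) + (-7)·(6−(9/4))) = ½·(-10 + 85/4 − 105/4) = -15/2, so the ratio is (-15/2)/(-30) = 1/4.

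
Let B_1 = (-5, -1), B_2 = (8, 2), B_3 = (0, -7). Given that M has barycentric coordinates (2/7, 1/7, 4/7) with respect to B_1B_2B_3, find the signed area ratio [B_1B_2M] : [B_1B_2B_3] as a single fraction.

The signed ratio [B_1B_2M]/[B_1B_2B_3] equals the barycentric coordinate of M at vertex B_3, which is 4/7.

4/7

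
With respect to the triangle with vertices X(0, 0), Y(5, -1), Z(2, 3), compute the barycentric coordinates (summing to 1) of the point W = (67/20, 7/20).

Signed area of the reference triangle: [XYZ] = ½·(0·(-1−3) + 5·(3−0) + 2·(0−(-1))) = ½·(0 + 15 + 2) = 17/2.
[WYZ] = ½·((67/20)·(-1−3) + 5·(3−(7/20)) + 2·(7/20−(-1))) = ½·(-67/5 + 53/4 + 27/10) = 51/40, so the X-coordinate is (51/40)/(17/2) = 3/20.
[XWZ] = ½·(0·(7/20−3) + (67/20)·(3−0) + 2·(0−(7/20))) = ½·(0 + 201/20 − 7/10) = 187/40, so the Y-coordinate is 11/20.
[XYW] = ½·(0·(-1−(7/20)) + 5·(7/20−0) + (67/20)·(0−(-1))) = ½·(0 + 7/4 + 67/20) = 51/20, so the Z-coordinate is 3/10.
Check: 3/20 + 11/20 + 3/10 = 1.

(3/20, 11/20, 3/10)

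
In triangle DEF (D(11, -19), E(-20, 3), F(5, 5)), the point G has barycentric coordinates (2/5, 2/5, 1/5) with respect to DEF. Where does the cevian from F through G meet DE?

(-9/2, -8)

Line FG meets DE where the F-coordinate vanishes; zeroing G's F-weight and renormalizing leaves D, E-weights 2/5 : 2/5 → (1/2, 1/2).
So H = (1/2)·D + (1/2)·E = (-9/2, -8).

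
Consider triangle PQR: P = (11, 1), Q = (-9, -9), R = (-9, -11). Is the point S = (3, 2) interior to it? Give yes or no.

no

Barycentric coordinates of S: (3/5, 29/10, -5/2).
The three coordinates are positive, positive, negative; a point is interior exactly when all three are positive.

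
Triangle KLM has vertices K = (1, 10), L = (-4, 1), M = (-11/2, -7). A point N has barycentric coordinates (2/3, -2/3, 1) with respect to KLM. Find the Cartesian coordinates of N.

N = (2/3)·K + (-2/3)·L + 1·M.
x-coordinate: (2/3)·1 + (-2/3)·(-4) + 1·(-11/2) = -13/6.
y-coordinate: (2/3)·10 + (-2/3)·1 + 1·(-7) = -1.

(-13/6, -1)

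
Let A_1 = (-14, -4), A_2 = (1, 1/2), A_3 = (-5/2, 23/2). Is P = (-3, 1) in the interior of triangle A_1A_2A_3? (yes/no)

Barycentric coordinates of P: (169/723, 452/723, 34/241).
The three coordinates are positive, positive, positive; a point is interior exactly when all three are positive.

yes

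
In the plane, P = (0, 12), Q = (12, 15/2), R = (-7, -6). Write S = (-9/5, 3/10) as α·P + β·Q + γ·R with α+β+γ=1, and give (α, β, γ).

Signed area of the reference triangle: [PQR] = ½·(0·(15/2−(-6)) + 12·(-6−12) + (-7)·(12−(15/2))) = ½·(0 − 216 − 63/2) = -495/4.
[SQR] = ½·((-9/5)·(15/2−(-6)) + 12·(-6−(3/10)) + (-7)·(3/10−(15/2))) = ½·(-243/10 − 378/5 + 252/5) = -99/4, so the P-coordinate is (-99/4)/(-495/4) = 1/5.
[PSR] = ½·(0·(3/10−(-6)) + (-9/5)·(-6−12) + (-7)·(12−(3/10))) = ½·(0 + 162/5 − 819/10) = -99/4, so the Q-coordinate is 1/5.
[PQS] = ½·(0·(15/2−(3/10)) + 12·(3/10−12) + (-9/5)·(12−(15/2))) = ½·(0 − 702/5 − 81/10) = -297/4, so the R-coordinate is 3/5.
Check: 1/5 + 1/5 + 3/5 = 1.

(1/5, 1/5, 3/5)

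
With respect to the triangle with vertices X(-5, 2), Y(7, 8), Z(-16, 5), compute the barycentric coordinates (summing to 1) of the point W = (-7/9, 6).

Signed area of the reference triangle: [XYZ] = ½·((-5)·(8−5) + 7·(5−2) + (-16)·(2−8)) = ½·(-15 + 21 + 96) = 51.
[WYZ] = ½·((-7/9)·(8−5) + 7·(5−6) + (-16)·(6−8)) = ½·(-7/3 − 7 + 32) = 34/3, so the X-coordinate is (34/3)/51 = 2/9.
[XWZ] = ½·((-5)·(6−5) + (-7/9)·(5−2) + (-16)·(2−6)) = ½·(-5 − 7/3 + 64) = 85/3, so the Y-coordinate is 5/9.
[XYW] = ½·((-5)·(8−6) + 7·(6−2) + (-7/9)·(2−8)) = ½·(-10 + 28 + 14/3) = 34/3, so the Z-coordinate is 2/9.

(2/9, 5/9, 2/9)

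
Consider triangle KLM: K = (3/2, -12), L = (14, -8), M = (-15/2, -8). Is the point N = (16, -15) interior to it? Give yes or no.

no

Barycentric coordinates of N: (7/4, 31/86, -191/172).
The three coordinates are positive, positive, negative; a point is interior exactly when all three are positive.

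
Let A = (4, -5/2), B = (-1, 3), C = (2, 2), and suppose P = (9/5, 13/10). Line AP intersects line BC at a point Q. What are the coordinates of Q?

(5/4, 9/4)

Barycentric coordinates of P with respect to ABC: (1/5, 1/5, 3/5).
On side BC the A-coordinate is zero; dropping P's A-weight 1/5 and renormalizing the remaining 1/5 : 3/5 gives weights 1/4, 3/4 on B, C.
Q = (1/4)·(-1, 3) + (3/4)·(2, 2) = (5/4, 9/4).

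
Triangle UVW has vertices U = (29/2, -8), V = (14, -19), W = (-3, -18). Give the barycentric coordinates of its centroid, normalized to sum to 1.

The centroid is the average of the vertices, so each weight is 1/3.

(1/3, 1/3, 1/3)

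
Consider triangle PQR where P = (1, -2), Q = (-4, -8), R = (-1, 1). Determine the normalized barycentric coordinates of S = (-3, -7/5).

Signed area of the reference triangle: [PQR] = ½·(1·(-8−1) + (-4)·(1−(-2)) + (-1)·(-2−(-8))) = ½·(-9 − 12 − 6) = -27/2.
[SQR] = ½·((-3)·(-8−1) + (-4)·(1−(-7/5)) + (-1)·(-7/5−(-8))) = ½·(27 − 48/5 − 33/5) = 27/5, so the P-coordinate is (27/5)/(-27/2) = -2/5.
[PSR] = ½·(1·(-7/5−1) + (-3)·(1−(-2)) + (-1)·(-2−(-7/5))) = ½·(-12/5 − 9 + 3/5) = -27/5, so the Q-coordinate is 2/5.
[PQS] = ½·(1·(-8−(-7/5)) + (-4)·(-7/5−(-2)) + (-3)·(-2−(-8))) = ½·(-33/5 − 12/5 − 18) = -27/2, so the R-coordinate is 1.
Check: -2/5 + 2/5 + 1 = 1.

(-2/5, 2/5, 1)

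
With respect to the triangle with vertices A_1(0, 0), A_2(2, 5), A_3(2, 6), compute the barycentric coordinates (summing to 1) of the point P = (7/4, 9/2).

Signed area of the reference triangle: [A_1A_2A_3] = ½·(0·(5−6) + 2·(6−0) + 2·(0−5)) = ½·(0 + 12 − 10) = 1.
[PA_2A_3] = ½·((7/4)·(5−6) + 2·(6−(9/2)) + 2·(9/2−5)) = ½·(-7/4 + 3 − 1) = 1/8, so the A_1-coordinate is (1/8)/1 = 1/8.
[A_1PA_3] = ½·(0·(9/2−6) + (7/4)·(6−0) + 2·(0−(9/2))) = ½·(0 + 21/2 − 9) = 3/4, so the A_2-coordinate is 3/4.
[A_1A_2P] = ½·(0·(5−(9/2)) + 2·(9/2−0) + (7/4)·(0−5)) = ½·(0 + 9 − 35/4) = 1/8, so the A_3-coordinate is 1/8.

(1/8, 3/4, 1/8)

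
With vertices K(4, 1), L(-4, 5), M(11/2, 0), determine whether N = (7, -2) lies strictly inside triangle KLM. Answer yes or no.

no

Barycentric coordinates of N: (-23/4, 3/4, 6).
The three coordinates are negative, positive, positive; a point is interior exactly when all three are positive.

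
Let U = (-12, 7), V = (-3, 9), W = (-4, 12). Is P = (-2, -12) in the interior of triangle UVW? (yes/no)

no

Barycentric coordinates of P: (18/29, 202/29, -191/29).
The three coordinates are positive, positive, negative; a point is interior exactly when all three are positive.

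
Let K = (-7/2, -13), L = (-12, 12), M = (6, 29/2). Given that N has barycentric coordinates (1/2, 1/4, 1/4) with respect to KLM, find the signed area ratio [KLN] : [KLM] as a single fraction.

The signed ratio [KLN]/[KLM] equals the barycentric coordinate of N at vertex M, which is 1/4.

1/4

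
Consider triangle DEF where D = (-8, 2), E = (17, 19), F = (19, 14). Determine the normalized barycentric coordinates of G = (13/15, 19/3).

(2/3, 1/15, 4/15)

Signed area of the reference triangle: [DEF] = ½·((-8)·(19−14) + 17·(14−2) + 19·(2−19)) = ½·(-40 + 204 − 323) = -159/2.
[GEF] = ½·((13/15)·(19−14) + 17·(14−(19/3)) + 19·(19/3−19)) = ½·(13/3 + 391/3 − 722/3) = -53, so the D-coordinate is (-53)/(-159/2) = 2/3.
[DGF] = ½·((-8)·(19/3−14) + (13/15)·(14−2) + 19·(2−(19/3))) = ½·(184/3 + 52/5 − 247/3) = -53/10, so the E-coordinate is 1/15.
[DEG] = ½·((-8)·(19−(19/3)) + 17·(19/3−2) + (13/15)·(2−19)) = ½·(-304/3 + 221/3 − 221/15) = -106/5, so the F-coordinate is 4/15.
Check: 2/3 + 1/15 + 4/15 = 1.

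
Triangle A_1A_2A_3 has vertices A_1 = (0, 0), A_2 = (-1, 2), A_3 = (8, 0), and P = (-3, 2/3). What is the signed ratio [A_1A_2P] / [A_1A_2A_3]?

[A_1A_2A_3] = ½·(0·(2−0) + (-1)·(0−0) + 8·(0−2)) = ½·(0 + 0 − 16) = -8.
[A_1A_2P] = ½·(0·(2−(2/3)) + (-1)·(2/3−0) + (-3)·(0−2)) = ½·(0 − 2/3 + 6) = 8/3, so the ratio is (8/3)/(-8) = -1/3.

-1/3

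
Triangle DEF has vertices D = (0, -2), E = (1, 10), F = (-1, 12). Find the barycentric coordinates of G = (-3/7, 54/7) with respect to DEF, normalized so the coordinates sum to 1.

Signed area of the reference triangle: [DEF] = ½·(0·(10−12) + 1·(12−(-2)) + (-1)·(-2−10)) = ½·(0 + 14 + 12) = 13.
[GEF] = ½·((-3/7)·(10−12) + 1·(12−(54/7)) + (-1)·(54/7−10)) = ½·(6/7 + 30/7 + 16/7) = 26/7, so the D-coordinate is (26/7)/13 = 2/7.
[DGF] = ½·(0·(54/7−12) + (-3/7)·(12−(-2)) + (-1)·(-2−(54/7))) = ½·(0 − 6 + 68/7) = 13/7, so the E-coordinate is 1/7.
[DEG] = ½·(0·(10−(54/7)) + 1·(54/7−(-2)) + (-3/7)·(-2−10)) = ½·(0 + 68/7 + 36/7) = 52/7, so the F-coordinate is 4/7.
Check: 2/7 + 1/7 + 4/7 = 1.

(2/7, 1/7, 4/7)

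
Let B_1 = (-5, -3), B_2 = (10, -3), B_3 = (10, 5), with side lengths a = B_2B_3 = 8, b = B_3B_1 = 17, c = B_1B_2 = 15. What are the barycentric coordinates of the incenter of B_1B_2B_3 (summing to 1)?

The incenter has barycentric coordinates proportional to the opposite side lengths: (8 : 17 : 15).
Normalizing by 8+17+15 = 40 gives (1/5, 17/40, 3/8).

(1/5, 17/40, 3/8)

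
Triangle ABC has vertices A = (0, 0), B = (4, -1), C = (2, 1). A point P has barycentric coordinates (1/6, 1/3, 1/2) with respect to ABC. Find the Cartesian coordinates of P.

P = (1/6)·A + (1/3)·B + (1/2)·C.
x-coordinate: (1/6)·0 + (1/3)·4 + (1/2)·2 = 7/3.
y-coordinate: (1/6)·0 + (1/3)·(-1) + (1/2)·1 = 1/6.

(7/3, 1/6)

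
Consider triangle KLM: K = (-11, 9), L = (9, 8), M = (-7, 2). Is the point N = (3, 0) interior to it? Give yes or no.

no

Barycentric coordinates of N: (-23/34, 31/68, 83/68).
The three coordinates are negative, positive, positive; a point is interior exactly when all three are positive.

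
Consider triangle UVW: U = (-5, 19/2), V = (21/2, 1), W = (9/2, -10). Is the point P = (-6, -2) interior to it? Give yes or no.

no

Barycentric coordinates of P: (327/443, -515/886, 747/886).
The three coordinates are positive, negative, positive; a point is interior exactly when all three are positive.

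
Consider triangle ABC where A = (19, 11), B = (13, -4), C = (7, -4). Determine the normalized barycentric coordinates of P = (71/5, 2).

Signed area of the reference triangle: [ABC] = ½·(19·(-4−(-4)) + 13·(-4−11) + 7·(11−(-4))) = ½·(0 − 195 + 105) = -45.
[PBC] = ½·((71/5)·(-4−(-4)) + 13·(-4−2) + 7·(2−(-4))) = ½·(0 − 78 + 42) = -18, so the A-coordinate is (-18)/(-45) = 2/5.
[APC] = ½·(19·(2−(-4)) + (71/5)·(-4−11) + 7·(11−2)) = ½·(114 − 213 + 63) = -18, so the B-coordinate is 2/5.
[ABP] = ½·(19·(-4−2) + 13·(2−11) + (71/5)·(11−(-4))) = ½·(-114 − 117 + 213) = -9, so the C-coordinate is 1/5.

(2/5, 2/5, 1/5)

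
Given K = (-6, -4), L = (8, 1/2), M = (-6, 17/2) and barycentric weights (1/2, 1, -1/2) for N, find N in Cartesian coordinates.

(8, -23/4)

N = (1/2)·K + 1·L + (-1/2)·M.
x-coordinate: (1/2)·(-6) + 1·8 + (-1/2)·(-6) = 8.
y-coordinate: (1/2)·(-4) + 1·(1/2) + (-1/2)·(17/2) = -23/4.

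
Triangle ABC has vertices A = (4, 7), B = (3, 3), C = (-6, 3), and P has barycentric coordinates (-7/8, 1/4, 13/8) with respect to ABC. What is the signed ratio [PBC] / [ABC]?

-7/8

The signed ratio [PBC]/[ABC] equals the barycentric coordinate of P at vertex A, which is -7/8.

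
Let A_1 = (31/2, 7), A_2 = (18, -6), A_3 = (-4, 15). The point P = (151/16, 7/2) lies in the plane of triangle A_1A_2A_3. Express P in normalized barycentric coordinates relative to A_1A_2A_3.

(1/8, 1/2, 3/8)

Signed area of the reference triangle: [A_1A_2A_3] = ½·((31/2)·(-6−15) + 18·(15−7) + (-4)·(7−(-6))) = ½·(-651/2 + 144 − 52) = -467/4.
[PA_2A_3] = ½·((151/16)·(-6−15) + 18·(15−(7/2)) + (-4)·(7/2−(-6))) = ½·(-3171/16 + 207 − 38) = -467/32, so the A_1-coordinate is (-467/32)/(-467/4) = 1/8.
[A_1PA_3] = ½·((31/2)·(7/2−15) + (151/16)·(15−7) + (-4)·(7−(7/2))) = ½·(-713/4 + 151/2 − 14) = -467/8, so the A_2-coordinate is 1/2.
[A_1A_2P] = ½·((31/2)·(-6−(7/2)) + 18·(7/2−7) + (151/16)·(7−(-6))) = ½·(-589/4 − 63 + 1963/16) = -1401/32, so the A_3-coordinate is 3/8.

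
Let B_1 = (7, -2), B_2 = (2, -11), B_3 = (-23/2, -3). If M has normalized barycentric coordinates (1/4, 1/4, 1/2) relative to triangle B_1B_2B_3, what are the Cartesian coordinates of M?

(-7/2, -19/4)

M = (1/4)·B_1 + (1/4)·B_2 + (1/2)·B_3.
x-coordinate: (1/4)·7 + (1/4)·2 + (1/2)·(-23/2) = -7/2.
y-coordinate: (1/4)·(-2) + (1/4)·(-11) + (1/2)·(-3) = -19/4.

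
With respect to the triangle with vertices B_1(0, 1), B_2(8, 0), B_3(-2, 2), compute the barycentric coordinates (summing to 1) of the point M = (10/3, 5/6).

Signed area of the reference triangle: [B_1B_2B_3] = ½·(0·(0−2) + 8·(2−1) + (-2)·(1−0)) = ½·(0 + 8 − 2) = 3.
[MB_2B_3] = ½·((10/3)·(0−2) + 8·(2−(5/6)) + (-2)·(5/6−0)) = ½·(-20/3 + 28/3 − 5/3) = 1/2, so the B_1-coordinate is (1/2)/3 = 1/6.
[B_1MB_3] = ½·(0·(5/6−2) + (10/3)·(2−1) + (-2)·(1−(5/6))) = ½·(0 + 10/3 − 1/3) = 3/2, so the B_2-coordinate is 1/2.
[B_1B_2M] = ½·(0·(0−(5/6)) + 8·(5/6−1) + (10/3)·(1−0)) = ½·(0 − 4/3 + 10/3) = 1, so the B_3-coordinate is 1/3.

(1/6, 1/2, 1/3)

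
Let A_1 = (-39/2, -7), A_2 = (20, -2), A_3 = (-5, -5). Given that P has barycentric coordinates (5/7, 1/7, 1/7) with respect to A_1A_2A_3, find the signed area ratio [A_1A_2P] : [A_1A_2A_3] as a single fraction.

The signed ratio [A_1A_2P]/[A_1A_2A_3] equals the barycentric coordinate of P at vertex A_3, which is 1/7.

1/7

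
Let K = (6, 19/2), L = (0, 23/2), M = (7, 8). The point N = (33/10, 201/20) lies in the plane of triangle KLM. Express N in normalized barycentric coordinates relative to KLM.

(1/5, 1/2, 3/10)

Signed area of the reference triangle: [KLM] = ½·(6·(23/2−8) + 0·(8−(19/2)) + 7·(19/2−(23/2))) = ½·(21 + 0 − 14) = 7/2.
[NLM] = ½·((33/10)·(23/2−8) + 0·(8−(201/20)) + 7·(201/20−(23/2))) = ½·(231/20 + 0 − 203/20) = 7/10, so the K-coordinate is (7/10)/(7/2) = 1/5.
[KNM] = ½·(6·(201/20−8) + (33/10)·(8−(19/2)) + 7·(19/2−(201/20))) = ½·(123/10 − 99/20 − 77/20) = 7/4, so the L-coordinate is 1/2.
[KLN] = ½·(6·(23/2−(201/20)) + 0·(201/20−(19/2)) + (33/10)·(19/2−(23/2))) = ½·(87/10 + 0 − 33/5) = 21/20, so the M-coordinate is 3/10.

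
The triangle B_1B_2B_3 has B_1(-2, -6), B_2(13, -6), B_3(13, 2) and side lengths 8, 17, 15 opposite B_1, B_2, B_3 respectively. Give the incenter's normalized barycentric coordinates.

The incenter has barycentric coordinates proportional to the opposite side lengths: (8 : 17 : 15).
Normalizing by 8+17+15 = 40 gives (1/5, 17/40, 3/8).

(1/5, 17/40, 3/8)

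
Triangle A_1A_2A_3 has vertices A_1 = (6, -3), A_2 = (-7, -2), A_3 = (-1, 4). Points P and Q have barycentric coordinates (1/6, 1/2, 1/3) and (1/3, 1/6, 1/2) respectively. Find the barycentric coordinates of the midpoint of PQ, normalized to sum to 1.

(1/4, 1/3, 5/12)

Since both coordinate triples sum to 1, the midpoint's barycentrics are the componentwise average.
(1/6+1/3)/2 = 1/4; similarly 1/3 and 5/12.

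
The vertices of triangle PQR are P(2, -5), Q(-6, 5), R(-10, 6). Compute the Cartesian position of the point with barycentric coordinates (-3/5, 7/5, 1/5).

(-58/5, 56/5)

S = (-3/5)·P + (7/5)·Q + (1/5)·R.
x-coordinate: (-3/5)·2 + (7/5)·(-6) + (1/5)·(-10) = -58/5.
y-coordinate: (-3/5)·(-5) + (7/5)·5 + (1/5)·6 = 56/5.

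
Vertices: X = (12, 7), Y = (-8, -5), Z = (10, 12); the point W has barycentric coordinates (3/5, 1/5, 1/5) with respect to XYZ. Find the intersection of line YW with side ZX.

Line YW meets ZX where the Y-coordinate vanishes; zeroing W's Y-weight and renormalizing leaves Z, X-weights 1/5 : 3/5 → (1/4, 3/4).
So V = (1/4)·Z + (3/4)·X = (23/2, 33/4).

(23/2, 33/4)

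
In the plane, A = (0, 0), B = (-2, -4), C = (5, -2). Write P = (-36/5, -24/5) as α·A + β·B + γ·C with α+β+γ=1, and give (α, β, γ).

Signed area of the reference triangle: [ABC] = ½·(0·(-4−(-2)) + (-2)·(-2−0) + 5·(0−(-4))) = ½·(0 + 4 + 20) = 12.
[PBC] = ½·((-36/5)·(-4−(-2)) + (-2)·(-2−(-24/5)) + 5·(-24/5−(-4))) = ½·(72/5 − 28/5 − 4) = 12/5, so the A-coordinate is (12/5)/12 = 1/5.
[APC] = ½·(0·(-24/5−(-2)) + (-36/5)·(-2−0) + 5·(0−(-24/5))) = ½·(0 + 72/5 + 24) = 96/5, so the B-coordinate is 8/5.
[ABP] = ½·(0·(-4−(-24/5)) + (-2)·(-24/5−0) + (-36/5)·(0−(-4))) = ½·(0 + 48/5 − 144/5) = -48/5, so the C-coordinate is -4/5.
Check: 1/5 + 8/5 − 4/5 = 1.

(1/5, 8/5, -4/5)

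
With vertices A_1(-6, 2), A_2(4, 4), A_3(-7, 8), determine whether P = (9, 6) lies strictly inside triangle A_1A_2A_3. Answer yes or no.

no

Barycentric coordinates of P: (-21/31, 47/31, 5/31).
The three coordinates are negative, positive, positive; a point is interior exactly when all three are positive.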